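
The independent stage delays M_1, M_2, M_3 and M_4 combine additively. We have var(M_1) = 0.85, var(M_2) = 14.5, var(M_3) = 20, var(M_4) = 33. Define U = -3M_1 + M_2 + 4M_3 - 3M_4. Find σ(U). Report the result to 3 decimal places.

25.281

By independence, var(U) = (-3)²var(M_1) + (1)²var(M_2) + (4)²var(M_3) + (-3)²var(M_4)
= (-3)²·0.85 + (1)²·14.5 + (4)²·20 + (-3)²·33 = 639.15
σ(U) = √639.15 ≈ 25.281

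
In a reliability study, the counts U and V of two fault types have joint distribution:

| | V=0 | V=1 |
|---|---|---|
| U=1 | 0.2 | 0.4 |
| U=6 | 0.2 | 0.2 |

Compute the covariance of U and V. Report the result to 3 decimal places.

-0.200

E[U] = 3,  E[V] = 0.6
E[UV] = 1.6
Cov(U,V) = E[UV] − E[U]E[V] = 1.6 − (3)(0.6) = -0.2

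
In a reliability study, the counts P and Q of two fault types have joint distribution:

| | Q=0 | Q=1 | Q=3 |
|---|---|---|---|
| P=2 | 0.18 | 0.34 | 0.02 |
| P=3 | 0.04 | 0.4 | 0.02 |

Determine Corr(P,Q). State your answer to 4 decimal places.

0.2152

E[P] = 2.46,  E[Q] = 0.86
E[PQ] = 2.18
cov(P,Q) = E[PQ] − E[P]E[Q] = 2.18 − (2.46)(0.86) = 0.0644
V(P) = 0.2484,  V(Q) = 0.3604
ρ = 0.0644 / √(0.2484·0.3604) ≈ 0.2152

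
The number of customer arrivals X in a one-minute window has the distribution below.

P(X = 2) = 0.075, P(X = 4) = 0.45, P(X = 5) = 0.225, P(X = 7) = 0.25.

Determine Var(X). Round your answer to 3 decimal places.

E[X] = (2)(0.075) + (4)(0.45) + (5)(0.225) + (7)(0.25) = 4.825
E[X²] = (2)²(0.075) + (4)²(0.45) + (5)²(0.225) + (7)²(0.25) = 25.375
Var(X) = E[X²] − (E[X])² = 25.375 − (4.825)² = 2.094375

2.094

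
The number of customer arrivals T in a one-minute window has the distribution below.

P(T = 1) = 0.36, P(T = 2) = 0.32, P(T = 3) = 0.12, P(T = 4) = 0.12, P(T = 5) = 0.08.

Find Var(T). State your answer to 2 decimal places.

1.62

E[T] = (1)(0.36) + (2)(0.32) + (3)(0.12) + (4)(0.12) + (5)(0.08) = 2.24
E[T²] = (1)²(0.36) + (2)²(0.32) + (3)²(0.12) + (4)²(0.12) + (5)²(0.08) = 6.64
Var(T) = E[T²] − (E[T])² = 6.64 − (2.24)² = 1.6224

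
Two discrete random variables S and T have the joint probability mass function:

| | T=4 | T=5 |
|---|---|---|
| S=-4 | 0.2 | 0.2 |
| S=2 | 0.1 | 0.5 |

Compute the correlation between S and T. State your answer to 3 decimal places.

0.356

E[S] = -0.4,  E[T] = 4.7
E[ST] = -1.4
Cov(S,T) = E[ST] − E[S]E[T] = -1.4 − (-0.4)(4.7) = 0.48
V(S) = 8.64,  V(T) = 0.21
ρ = 0.48 / √(8.64·0.21) ≈ 0.356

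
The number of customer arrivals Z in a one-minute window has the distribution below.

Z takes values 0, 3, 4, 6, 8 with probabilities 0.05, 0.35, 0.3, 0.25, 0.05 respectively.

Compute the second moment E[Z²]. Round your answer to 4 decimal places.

E[Z²] = (0)²(0.05) + (3)²(0.35) + (4)²(0.3) + (6)²(0.25) + (8)²(0.05) = 20.15

20.1500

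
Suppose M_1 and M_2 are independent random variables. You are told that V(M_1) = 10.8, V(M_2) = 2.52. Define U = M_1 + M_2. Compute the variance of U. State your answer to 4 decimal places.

13.3200

By independence, V(U) = (1)²V(M_1) + (1)²V(M_2)
= (1)²·10.8 + (1)²·2.52 = 13.32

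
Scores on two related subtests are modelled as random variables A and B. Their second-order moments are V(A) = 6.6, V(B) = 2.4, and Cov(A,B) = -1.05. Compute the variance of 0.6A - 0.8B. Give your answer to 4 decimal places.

4.9200

V(0.6A - 0.8B) = (0.6)²·V(A) + (-0.8)²·V(B) + 2·(0.6)·(-0.8)·Cov(A,B)
= 0.36·6.6 + 0.64·2.4 + -0.96·-1.05 = 4.92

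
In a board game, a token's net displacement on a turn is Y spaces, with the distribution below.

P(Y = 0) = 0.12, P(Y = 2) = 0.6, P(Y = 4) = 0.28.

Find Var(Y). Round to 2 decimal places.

1.50

E[Y] = (0)(0.12) + (2)(0.6) + (4)(0.28) = 2.32
E[Y²] = (0)²(0.12) + (2)²(0.6) + (4)²(0.28) = 6.88
Var(Y) = E[Y²] − (E[Y])² = 6.88 − (2.32)² = 1.4976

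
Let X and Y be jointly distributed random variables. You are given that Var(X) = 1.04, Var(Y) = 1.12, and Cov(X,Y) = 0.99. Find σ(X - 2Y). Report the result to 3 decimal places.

1.249

Var(X - 2Y) = (1)²·Var(X) + (-2)²·Var(Y) + 2·(1)·(-2)·Cov(X,Y)
= 1·1.04 + 4·1.12 + -4·0.99 = 1.56
σ(X - 2Y) = √1.56 ≈ 1.249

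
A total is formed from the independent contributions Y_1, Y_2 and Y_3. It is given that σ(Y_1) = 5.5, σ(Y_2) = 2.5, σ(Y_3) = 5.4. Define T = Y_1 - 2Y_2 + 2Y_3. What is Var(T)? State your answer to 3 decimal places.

171.890

Var(Y_1) = 30.25, Var(Y_2) = 6.25, Var(Y_3) = 29.16
By independence, Var(T) = (1)²Var(Y_1) + (-2)²Var(Y_2) + (2)²Var(Y_3)
= (1)²·30.25 + (-2)²·6.25 + (2)²·29.16 = 171.89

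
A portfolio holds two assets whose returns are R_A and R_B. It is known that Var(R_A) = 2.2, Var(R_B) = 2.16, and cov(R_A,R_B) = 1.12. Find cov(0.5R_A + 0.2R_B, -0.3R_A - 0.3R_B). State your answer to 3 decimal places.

-0.695

cov(0.5R_A + 0.2R_B, -0.3R_A - 0.3R_B) = (0.5)(-0.3)Var(R_A) + (0.2)(-0.3)Var(R_B) + [(0.5)(-0.3) + (0.2)(-0.3)]cov(R_A,R_B)
= -0.15·2.2 + -0.06·2.16 + -0.21·1.12 = -0.6948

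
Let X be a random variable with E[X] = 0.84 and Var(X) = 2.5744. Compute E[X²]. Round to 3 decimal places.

3.280

E[X²] = Var(X) + (E[X])² = 2.5744 + (0.84)² = 3.28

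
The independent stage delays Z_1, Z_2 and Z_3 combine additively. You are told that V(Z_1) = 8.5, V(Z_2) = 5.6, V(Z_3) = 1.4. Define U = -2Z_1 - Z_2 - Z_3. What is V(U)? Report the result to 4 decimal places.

By independence, V(U) = (-2)²V(Z_1) + (-1)²V(Z_2) + (-1)²V(Z_3)
= (-2)²·8.5 + (-1)²·5.6 + (-1)²·1.4 = 41

41.0000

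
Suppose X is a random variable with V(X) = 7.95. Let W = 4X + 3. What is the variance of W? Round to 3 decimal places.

127.200

V(4X + 3) = (4)²·V(X) = 16·7.95 = 127.2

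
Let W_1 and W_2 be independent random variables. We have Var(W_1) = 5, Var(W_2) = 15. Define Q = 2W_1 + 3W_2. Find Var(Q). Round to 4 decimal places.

By independence, Var(Q) = (2)²Var(W_1) + (3)²Var(W_2)
= (2)²·5 + (3)²·15 = 155

155.0000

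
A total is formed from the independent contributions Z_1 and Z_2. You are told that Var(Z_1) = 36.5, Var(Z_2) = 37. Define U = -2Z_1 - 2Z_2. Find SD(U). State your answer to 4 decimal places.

17.1464

By independence, Var(U) = (-2)²Var(Z_1) + (-2)²Var(Z_2)
= (-2)²·36.5 + (-2)²·37 = 294
SD(U) = √294 ≈ 17.1464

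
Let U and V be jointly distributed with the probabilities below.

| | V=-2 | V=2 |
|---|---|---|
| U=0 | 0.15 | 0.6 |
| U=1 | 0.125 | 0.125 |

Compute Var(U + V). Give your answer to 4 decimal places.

E[U] = 0.25,  E[V] = 0.9,  E[UV] = 0
Var(U) = 0.25 − (0.25)² = 0.1875;  Var(V) = 4 − (0.9)² = 3.19
Cov(U,V) = 0 − (0.25)(0.9) = -0.225
Var(U + V) = (1)²·0.1875 + (1)²·3.19 + 2·(1)·(1)·-0.225 = 2.9275

2.9275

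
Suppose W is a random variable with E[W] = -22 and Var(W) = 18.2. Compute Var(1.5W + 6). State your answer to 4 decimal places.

Var(1.5W + 6) = (1.5)²·Var(W) = 2.25·18.2 = 40.95

40.9500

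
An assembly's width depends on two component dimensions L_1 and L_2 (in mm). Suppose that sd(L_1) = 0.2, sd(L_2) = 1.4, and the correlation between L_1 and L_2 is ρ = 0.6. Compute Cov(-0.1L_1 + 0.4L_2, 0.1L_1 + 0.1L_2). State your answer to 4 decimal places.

0.0830

Var(L_1) = (0.2)² = 0.04;  Var(L_2) = (1.4)² = 1.96
Cov(L_1,L_2) = ρ·sd(L_1)·sd(L_2) = 0.6·0.2·1.4 = 0.168
Cov(-0.1L_1 + 0.4L_2, 0.1L_1 + 0.1L_2) = (-0.1)(0.1)Var(L_1) + (0.4)(0.1)Var(L_2) + [(-0.1)(0.1) + (0.4)(0.1)]Cov(L_1,L_2)
= -0.01·0.04 + 0.04·1.96 + 0.03·0.168 = 0.08304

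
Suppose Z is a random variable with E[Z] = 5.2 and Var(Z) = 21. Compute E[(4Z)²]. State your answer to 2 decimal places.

E[4Z] = 4·5.2 = 20.8
Var(4Z) = (4)²·21 = 336
E[(4Z)²] = Var((4Z)) + (E[(4Z)])² = 336 + (20.8)² = 768.64

768.64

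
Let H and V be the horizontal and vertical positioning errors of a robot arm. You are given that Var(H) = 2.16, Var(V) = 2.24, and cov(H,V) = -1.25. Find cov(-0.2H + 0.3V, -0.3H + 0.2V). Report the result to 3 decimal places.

cov(-0.2H + 0.3V, -0.3H + 0.2V) = (-0.2)(-0.3)Var(H) + (0.3)(0.2)Var(V) + [(-0.2)(0.2) + (0.3)(-0.3)]cov(H,V)
= 0.06·2.16 + 0.06·2.24 + -0.13·-1.25 = 0.4265

0.427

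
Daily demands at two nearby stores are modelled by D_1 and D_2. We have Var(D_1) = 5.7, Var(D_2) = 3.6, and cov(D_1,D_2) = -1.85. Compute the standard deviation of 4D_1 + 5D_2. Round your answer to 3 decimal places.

10.354

Var(4D_1 + 5D_2) = (4)²·Var(D_1) + (5)²·Var(D_2) + 2·(4)·(5)·cov(D_1,D_2)
= 16·5.7 + 25·3.6 + 40·-1.85 = 107.2
σ(4D_1 + 5D_2) = √107.2 ≈ 10.354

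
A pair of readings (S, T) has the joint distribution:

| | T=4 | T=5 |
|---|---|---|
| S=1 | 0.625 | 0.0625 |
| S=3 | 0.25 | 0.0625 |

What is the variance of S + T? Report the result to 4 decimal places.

1.0625

E[S] = 1.625,  E[T] = 4.125,  E[ST] = 6.75
var(S) = 3.5 − (1.625)² = 0.859375;  var(T) = 17.125 − (4.125)² = 0.109375
Cov(S,T) = 6.75 − (1.625)(4.125) = 0.046875
var(S + T) = (1)²·0.859375 + (1)²·0.109375 + 2·(1)·(1)·0.046875 = 1.0625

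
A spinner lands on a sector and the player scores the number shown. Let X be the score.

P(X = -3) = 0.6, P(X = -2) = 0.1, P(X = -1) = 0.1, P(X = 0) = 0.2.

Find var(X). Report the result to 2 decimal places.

E[X] = (-3)(0.6) + (-2)(0.1) + (-1)(0.1) + (0)(0.2) = -2.1
E[X²] = (-3)²(0.6) + (-2)²(0.1) + (-1)²(0.1) + (0)²(0.2) = 5.9
var(X) = E[X²] − (E[X])² = 5.9 − (-2.1)² = 1.49

1.49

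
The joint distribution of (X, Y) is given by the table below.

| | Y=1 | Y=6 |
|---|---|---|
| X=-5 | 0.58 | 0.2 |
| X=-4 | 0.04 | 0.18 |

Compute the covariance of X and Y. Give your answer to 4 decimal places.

0.4820

E[X] = -4.78,  E[Y] = 2.9
E[XY] = -13.38
cov(X,Y) = E[XY] − E[X]E[Y] = -13.38 − (-4.78)(2.9) = 0.482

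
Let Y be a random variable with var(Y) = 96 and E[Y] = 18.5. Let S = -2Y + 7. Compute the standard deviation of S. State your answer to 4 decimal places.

19.5959

var(-2Y + 7) = (-2)²·96 = 384
SD(S) = √384 ≈ 19.5959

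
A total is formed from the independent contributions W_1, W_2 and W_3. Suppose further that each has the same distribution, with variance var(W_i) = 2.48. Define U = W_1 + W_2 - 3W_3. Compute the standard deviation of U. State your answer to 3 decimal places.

By independence, var(U) = (1)²var(W_1) + (1)²var(W_2) + (-3)²var(W_3)
= (1)²·2.48 + (1)²·2.48 + (-3)²·2.48 = 27.28
σ(U) = √27.28 ≈ 5.223

5.223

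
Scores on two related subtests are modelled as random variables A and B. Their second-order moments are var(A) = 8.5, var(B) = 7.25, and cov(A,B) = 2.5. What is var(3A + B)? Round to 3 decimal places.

var(3A + B) = (3)²·var(A) + (1)²·var(B) + 2·(3)·(1)·cov(A,B)
= 9·8.5 + 1·7.25 + 6·2.5 = 98.75

98.750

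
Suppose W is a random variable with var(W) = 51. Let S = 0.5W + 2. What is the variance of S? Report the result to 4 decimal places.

var(0.5W + 2) = (0.5)²·var(W) = 0.25·51 = 12.75

12.7500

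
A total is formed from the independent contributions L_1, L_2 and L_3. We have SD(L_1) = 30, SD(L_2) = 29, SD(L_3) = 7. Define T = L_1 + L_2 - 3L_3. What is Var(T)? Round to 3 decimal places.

2182.000

Var(L_1) = 900, Var(L_2) = 841, Var(L_3) = 49
By independence, Var(T) = (1)²Var(L_1) + (1)²Var(L_2) + (-3)²Var(L_3)
= (1)²·900 + (1)²·841 + (-3)²·49 = 2182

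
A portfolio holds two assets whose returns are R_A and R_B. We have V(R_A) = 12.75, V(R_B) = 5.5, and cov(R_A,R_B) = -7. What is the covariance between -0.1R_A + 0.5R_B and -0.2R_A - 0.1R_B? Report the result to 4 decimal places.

0.6100

cov(-0.1R_A + 0.5R_B, -0.2R_A - 0.1R_B) = (-0.1)(-0.2)V(R_A) + (0.5)(-0.1)V(R_B) + [(-0.1)(-0.1) + (0.5)(-0.2)]cov(R_A,R_B)
= 0.02·12.75 + -0.05·5.5 + -0.09·-7 = 0.61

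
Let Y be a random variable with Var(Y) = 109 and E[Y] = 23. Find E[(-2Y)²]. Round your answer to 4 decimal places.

E[-2Y] = -2·23 = -46
Var(-2Y) = (-2)²·109 = 436
E[(-2Y)²] = Var((-2Y)) + (E[(-2Y)])² = 436 + (-46)² = 2552

2552.0000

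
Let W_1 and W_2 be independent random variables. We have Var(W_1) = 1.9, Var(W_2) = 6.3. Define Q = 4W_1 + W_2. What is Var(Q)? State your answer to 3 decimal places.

By independence, Var(Q) = (4)²Var(W_1) + (1)²Var(W_2)
= (4)²·1.9 + (1)²·6.3 = 36.7

36.700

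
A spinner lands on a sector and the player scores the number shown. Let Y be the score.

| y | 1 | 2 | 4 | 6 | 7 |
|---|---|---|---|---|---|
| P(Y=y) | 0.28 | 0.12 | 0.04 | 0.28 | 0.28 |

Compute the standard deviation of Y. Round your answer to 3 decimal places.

E[Y] = (1)(0.28) + (2)(0.12) + (4)(0.04) + (6)(0.28) + (7)(0.28) = 4.32
E[Y²] = (1)²(0.28) + (2)²(0.12) + (4)²(0.04) + (6)²(0.28) + (7)²(0.28) = 25.2
Var(Y) = E[Y²] − (E[Y])² = 25.2 − (4.32)² = 6.5376
SD(Y) = √6.5376 ≈ 2.557

2.557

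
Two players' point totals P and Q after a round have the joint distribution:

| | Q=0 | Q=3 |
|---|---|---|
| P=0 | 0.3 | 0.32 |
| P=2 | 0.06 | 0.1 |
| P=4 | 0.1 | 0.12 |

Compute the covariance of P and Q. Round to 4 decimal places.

0.0960

E[P] = 1.2,  E[Q] = 1.62
E[PQ] = 2.04
Cov(P,Q) = E[PQ] − E[P]E[Q] = 2.04 − (1.2)(1.62) = 0.096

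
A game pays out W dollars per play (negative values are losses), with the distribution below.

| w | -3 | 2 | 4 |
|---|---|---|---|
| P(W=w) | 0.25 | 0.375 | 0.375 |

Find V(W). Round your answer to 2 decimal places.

E[W] = (-3)(0.25) + (2)(0.375) + (4)(0.375) = 1.5
E[W²] = (-3)²(0.25) + (2)²(0.375) + (4)²(0.375) = 9.75
V(W) = E[W²] − (E[W])² = 9.75 − (1.5)² = 7.5

7.50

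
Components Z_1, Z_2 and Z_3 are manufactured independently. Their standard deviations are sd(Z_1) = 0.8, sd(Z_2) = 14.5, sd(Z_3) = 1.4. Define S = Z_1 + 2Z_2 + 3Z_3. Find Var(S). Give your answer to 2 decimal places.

859.28

Var(Z_1) = 0.64, Var(Z_2) = 210.25, Var(Z_3) = 1.96
By independence, Var(S) = (1)²Var(Z_1) + (2)²Var(Z_2) + (3)²Var(Z_3)
= (1)²·0.64 + (2)²·210.25 + (3)²·1.96 = 859.28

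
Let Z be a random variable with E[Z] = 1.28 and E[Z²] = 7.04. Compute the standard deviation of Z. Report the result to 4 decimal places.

2.3241

Var(Z) = 7.04 − (1.28)² = 5.4016
sd(Z) = √5.4016 ≈ 2.3241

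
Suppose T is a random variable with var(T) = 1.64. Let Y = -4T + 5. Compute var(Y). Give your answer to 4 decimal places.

var(-4T + 5) = (-4)²·var(T) = 16·1.64 = 26.24

26.2400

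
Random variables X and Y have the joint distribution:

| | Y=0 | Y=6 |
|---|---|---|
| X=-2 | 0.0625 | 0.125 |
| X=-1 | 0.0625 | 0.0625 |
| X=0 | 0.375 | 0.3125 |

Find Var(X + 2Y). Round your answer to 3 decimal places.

E[X] = -0.5,  E[Y] = 3,  E[XY] = -1.875
Var(X) = 0.875 − (-0.5)² = 0.625;  Var(Y) = 18 − (3)² = 9
cov(X,Y) = -1.875 − (-0.5)(3) = -0.375
Var(X + 2Y) = (1)²·0.625 + (2)²·9 + 2·(1)·(2)·-0.375 = 35.125

35.125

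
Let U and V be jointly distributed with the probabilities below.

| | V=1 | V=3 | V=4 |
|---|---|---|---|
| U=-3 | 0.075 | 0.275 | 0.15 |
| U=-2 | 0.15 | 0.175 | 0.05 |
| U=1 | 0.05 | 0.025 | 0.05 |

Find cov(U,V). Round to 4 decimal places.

E[U] = -2.125,  E[V] = 2.7
E[UV] = -5.925
cov(U,V) = E[UV] − E[U]E[V] = -5.925 − (-2.125)(2.7) = -0.1875

-0.1875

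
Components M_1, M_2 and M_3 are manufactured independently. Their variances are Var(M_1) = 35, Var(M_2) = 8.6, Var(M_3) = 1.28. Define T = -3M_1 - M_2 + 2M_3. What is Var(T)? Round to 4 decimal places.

By independence, Var(T) = (-3)²Var(M_1) + (-1)²Var(M_2) + (2)²Var(M_3)
= (-3)²·35 + (-1)²·8.6 + (2)²·1.28 = 328.72

328.7200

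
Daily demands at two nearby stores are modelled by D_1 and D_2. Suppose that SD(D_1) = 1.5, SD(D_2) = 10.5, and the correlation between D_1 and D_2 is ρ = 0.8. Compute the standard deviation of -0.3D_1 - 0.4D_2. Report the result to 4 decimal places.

var(D_1) = (1.5)² = 2.25;  var(D_2) = (10.5)² = 110.25
Cov(D_1,D_2) = ρ·SD(D_1)·SD(D_2) = 0.8·1.5·10.5 = 12.6
var(-0.3D_1 - 0.4D_2) = (-0.3)²·var(D_1) + (-0.4)²·var(D_2) + 2·(-0.3)·(-0.4)·Cov(D_1,D_2)
= 0.09·2.25 + 0.16·110.25 + 0.24·12.6 = 20.8665
SD(-0.3D_1 - 0.4D_2) = √20.8665 ≈ 4.5680

4.5680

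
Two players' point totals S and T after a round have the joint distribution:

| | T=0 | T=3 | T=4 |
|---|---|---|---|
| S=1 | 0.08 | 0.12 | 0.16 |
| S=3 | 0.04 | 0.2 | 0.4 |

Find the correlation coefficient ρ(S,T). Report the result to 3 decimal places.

0.250

E[S] = 2.28,  E[T] = 3.2
E[ST] = 7.6
cov(S,T) = E[ST] − E[S]E[T] = 7.6 − (2.28)(3.2) = 0.304
Var(S) = 0.9216,  Var(T) = 1.6
ρ = 0.304 / √(0.9216·1.6) ≈ 0.250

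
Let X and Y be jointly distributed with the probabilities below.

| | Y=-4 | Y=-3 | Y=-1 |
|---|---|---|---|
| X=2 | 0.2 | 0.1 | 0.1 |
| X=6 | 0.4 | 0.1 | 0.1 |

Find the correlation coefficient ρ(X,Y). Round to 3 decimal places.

E[X] = 4.4,  E[Y] = -3.2
E[XY] = -14.4
Cov(X,Y) = E[XY] − E[X]E[Y] = -14.4 − (4.4)(-3.2) = -0.32
Var(X) = 3.84,  Var(Y) = 1.36
ρ = -0.32 / √(3.84·1.36) ≈ -0.140

-0.140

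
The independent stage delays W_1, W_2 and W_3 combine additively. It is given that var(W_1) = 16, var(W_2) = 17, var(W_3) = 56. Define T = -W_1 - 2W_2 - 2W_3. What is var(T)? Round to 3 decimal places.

By independence, var(T) = (-1)²var(W_1) + (-2)²var(W_2) + (-2)²var(W_3)
= (-1)²·16 + (-2)²·17 + (-2)²·56 = 308

308.000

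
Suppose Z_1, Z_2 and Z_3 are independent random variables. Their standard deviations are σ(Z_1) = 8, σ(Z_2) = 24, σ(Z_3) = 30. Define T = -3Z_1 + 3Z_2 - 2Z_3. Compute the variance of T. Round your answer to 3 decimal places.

Var(Z_1) = 64, Var(Z_2) = 576, Var(Z_3) = 900
By independence, Var(T) = (-3)²Var(Z_1) + (3)²Var(Z_2) + (-2)²Var(Z_3)
= (-3)²·64 + (3)²·576 + (-2)²·900 = 9360

9360.000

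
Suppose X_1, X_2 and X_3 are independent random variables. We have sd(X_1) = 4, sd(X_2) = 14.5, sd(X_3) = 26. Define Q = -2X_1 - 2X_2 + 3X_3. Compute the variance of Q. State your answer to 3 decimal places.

6989.000

Var(X_1) = 16, Var(X_2) = 210.25, Var(X_3) = 676
By independence, Var(Q) = (-2)²Var(X_1) + (-2)²Var(X_2) + (3)²Var(X_3)
= (-2)²·16 + (-2)²·210.25 + (3)²·676 = 6989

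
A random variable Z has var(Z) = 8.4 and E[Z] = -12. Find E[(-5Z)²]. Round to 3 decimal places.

3810.000

E[-5Z] = -5·-12 = 60
var(-5Z) = (-5)²·8.4 = 210
E[(-5Z)²] = var((-5Z)) + (E[(-5Z)])² = 210 + (60)² = 3810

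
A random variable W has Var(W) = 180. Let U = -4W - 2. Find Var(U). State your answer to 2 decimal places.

Var(-4W - 2) = (-4)²·Var(W) = 16·180 = 2880

2880.00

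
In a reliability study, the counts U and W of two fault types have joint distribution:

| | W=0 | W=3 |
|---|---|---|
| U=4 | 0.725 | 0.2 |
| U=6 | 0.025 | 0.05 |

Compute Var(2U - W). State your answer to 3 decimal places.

2.048

E[U] = 4.15,  E[W] = 0.75,  E[UW] = 3.3
Var(U) = 17.5 − (4.15)² = 0.2775;  Var(W) = 2.25 − (0.75)² = 1.6875
Cov(U,W) = 3.3 − (4.15)(0.75) = 0.1875
Var(2U - W) = (2)²·0.2775 + (-1)²·1.6875 + 2·(2)·(-1)·0.1875 = 2.0475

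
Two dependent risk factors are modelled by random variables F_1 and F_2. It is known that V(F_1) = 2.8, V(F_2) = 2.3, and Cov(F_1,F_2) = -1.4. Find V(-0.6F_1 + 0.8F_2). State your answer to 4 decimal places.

3.8240

V(-0.6F_1 + 0.8F_2) = (-0.6)²·V(F_1) + (0.8)²·V(F_2) + 2·(-0.6)·(0.8)·Cov(F_1,F_2)
= 0.36·2.8 + 0.64·2.3 + -0.96·-1.4 = 3.824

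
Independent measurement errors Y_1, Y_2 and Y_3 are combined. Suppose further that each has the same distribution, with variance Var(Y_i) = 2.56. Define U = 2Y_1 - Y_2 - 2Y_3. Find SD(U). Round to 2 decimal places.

By independence, Var(U) = (2)²Var(Y_1) + (-1)²Var(Y_2) + (-2)²Var(Y_3)
= (2)²·2.56 + (-1)²·2.56 + (-2)²·2.56 = 23.04
SD(U) = √23.04 ≈ 4.80

4.80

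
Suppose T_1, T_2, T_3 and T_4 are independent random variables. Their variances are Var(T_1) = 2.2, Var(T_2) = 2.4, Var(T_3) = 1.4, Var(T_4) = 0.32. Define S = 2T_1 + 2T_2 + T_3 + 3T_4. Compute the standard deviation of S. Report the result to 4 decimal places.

By independence, Var(S) = (2)²Var(T_1) + (2)²Var(T_2) + (1)²Var(T_3) + (3)²Var(T_4)
= (2)²·2.2 + (2)²·2.4 + (1)²·1.4 + (3)²·0.32 = 22.68
SD(S) = √22.68 ≈ 4.7624

4.7624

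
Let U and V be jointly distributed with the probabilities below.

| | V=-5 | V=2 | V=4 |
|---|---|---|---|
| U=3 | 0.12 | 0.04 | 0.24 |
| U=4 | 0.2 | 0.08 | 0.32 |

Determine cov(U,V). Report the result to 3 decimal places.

-0.088

E[U] = 3.6,  E[V] = 0.88
E[UV] = 3.08
cov(U,V) = E[UV] − E[U]E[V] = 3.08 − (3.6)(0.88) = -0.088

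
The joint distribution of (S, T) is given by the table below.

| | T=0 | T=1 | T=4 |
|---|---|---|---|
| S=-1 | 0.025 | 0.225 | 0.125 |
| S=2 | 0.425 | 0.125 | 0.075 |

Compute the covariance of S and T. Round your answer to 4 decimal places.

-0.8813

E[S] = 0.875,  E[T] = 1.15
E[ST] = 0.125
Cov(S,T) = E[ST] − E[S]E[T] = 0.125 − (0.875)(1.15) = -0.88125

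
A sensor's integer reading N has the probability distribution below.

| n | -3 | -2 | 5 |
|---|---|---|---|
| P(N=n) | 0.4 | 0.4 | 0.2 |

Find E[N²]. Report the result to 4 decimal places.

10.2000

E[N²] = (-3)²(0.4) + (-2)²(0.4) + (5)²(0.2) = 10.2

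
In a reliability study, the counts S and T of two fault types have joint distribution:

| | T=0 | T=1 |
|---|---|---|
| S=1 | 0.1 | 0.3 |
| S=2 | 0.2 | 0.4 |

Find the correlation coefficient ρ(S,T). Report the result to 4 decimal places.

-0.0891

E[S] = 1.6,  E[T] = 0.7
E[ST] = 1.1
Cov(S,T) = E[ST] − E[S]E[T] = 1.1 − (1.6)(0.7) = -0.02
var(S) = 0.24,  var(T) = 0.21
ρ = -0.02 / √(0.24·0.21) ≈ -0.0891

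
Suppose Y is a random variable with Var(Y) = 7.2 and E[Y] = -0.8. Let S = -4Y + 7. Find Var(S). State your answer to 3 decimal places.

Var(-4Y + 7) = (-4)²·Var(Y) = 16·7.2 = 115.2

115.200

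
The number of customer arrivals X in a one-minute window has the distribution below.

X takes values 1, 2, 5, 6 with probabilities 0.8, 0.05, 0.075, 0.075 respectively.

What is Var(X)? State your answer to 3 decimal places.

2.599

E[X] = (1)(0.8) + (2)(0.05) + (5)(0.075) + (6)(0.075) = 1.725
E[X²] = (1)²(0.8) + (2)²(0.05) + (5)²(0.075) + (6)²(0.075) = 5.575
Var(X) = E[X²] − (E[X])² = 5.575 − (1.725)² = 2.599375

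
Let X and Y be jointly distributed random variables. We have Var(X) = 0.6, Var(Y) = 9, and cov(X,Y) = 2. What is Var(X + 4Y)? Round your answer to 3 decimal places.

Var(X + 4Y) = (1)²·Var(X) + (4)²·Var(Y) + 2·(1)·(4)·cov(X,Y)
= 1·0.6 + 16·9 + 8·2 = 160.6

160.600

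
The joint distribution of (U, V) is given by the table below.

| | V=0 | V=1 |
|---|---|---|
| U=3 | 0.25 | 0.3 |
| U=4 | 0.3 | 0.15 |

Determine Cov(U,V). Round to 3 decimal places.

-0.053

E[U] = 3.45,  E[V] = 0.45
E[UV] = 1.5
Cov(U,V) = E[UV] − E[U]E[V] = 1.5 − (3.45)(0.45) = -0.0525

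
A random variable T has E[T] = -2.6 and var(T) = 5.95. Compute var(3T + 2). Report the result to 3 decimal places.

var(3T + 2) = (3)²·var(T) = 9·5.95 = 53.55

53.550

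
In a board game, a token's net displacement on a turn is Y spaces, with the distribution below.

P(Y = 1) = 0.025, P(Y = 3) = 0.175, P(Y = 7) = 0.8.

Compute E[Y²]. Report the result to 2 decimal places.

40.80

E[Y²] = (1)²(0.025) + (3)²(0.175) + (7)²(0.8) = 40.8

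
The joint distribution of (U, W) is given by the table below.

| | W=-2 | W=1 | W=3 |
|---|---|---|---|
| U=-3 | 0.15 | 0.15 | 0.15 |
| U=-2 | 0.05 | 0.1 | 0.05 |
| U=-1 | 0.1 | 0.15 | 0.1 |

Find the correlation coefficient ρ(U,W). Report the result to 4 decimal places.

E[U] = -2.1,  E[W] = 0.7
E[UW] = -1.45
Cov(U,W) = E[UW] − E[U]E[W] = -1.45 − (-2.1)(0.7) = 0.02
var(U) = 0.79,  var(W) = 3.81
ρ = 0.02 / √(0.79·3.81) ≈ 0.0115

0.0115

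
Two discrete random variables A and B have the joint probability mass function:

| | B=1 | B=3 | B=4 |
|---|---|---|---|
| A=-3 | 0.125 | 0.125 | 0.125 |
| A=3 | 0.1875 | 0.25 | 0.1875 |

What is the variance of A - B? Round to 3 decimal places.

E[A] = 0.75,  E[B] = 2.6875,  E[AB] = 2.0625
var(A) = 9 − (0.75)² = 8.4375;  var(B) = 8.6875 − (2.6875)² = 1.46484375
Cov(A,B) = 2.0625 − (0.75)(2.6875) = 0.046875
var(A - B) = (1)²·8.4375 + (-1)²·1.46484375 + 2·(1)·(-1)·0.046875 = 9.80859375

9.809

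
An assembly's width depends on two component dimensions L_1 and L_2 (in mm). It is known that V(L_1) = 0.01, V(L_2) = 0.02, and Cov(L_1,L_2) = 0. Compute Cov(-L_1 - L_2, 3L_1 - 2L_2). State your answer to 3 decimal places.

Cov(-L_1 - L_2, 3L_1 - 2L_2) = (-1)(3)V(L_1) + (-1)(-2)V(L_2) + [(-1)(-2) + (-1)(3)]Cov(L_1,L_2)
= -3·0.01 + 2·0.02 + -1·0 = 0.01

0.010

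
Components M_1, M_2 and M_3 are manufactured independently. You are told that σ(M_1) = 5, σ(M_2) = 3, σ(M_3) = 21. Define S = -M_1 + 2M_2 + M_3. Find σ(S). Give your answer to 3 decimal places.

22.405

V(M_1) = 25, V(M_2) = 9, V(M_3) = 441
By independence, V(S) = (-1)²V(M_1) + (2)²V(M_2) + (1)²V(M_3)
= (-1)²·25 + (2)²·9 + (1)²·441 = 502
σ(S) = √502 ≈ 22.405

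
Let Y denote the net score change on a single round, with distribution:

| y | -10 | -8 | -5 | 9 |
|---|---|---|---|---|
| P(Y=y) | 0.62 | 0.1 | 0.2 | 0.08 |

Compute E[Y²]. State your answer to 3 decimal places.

79.880

E[Y²] = (-10)²(0.62) + (-8)²(0.1) + (-5)²(0.2) + (9)²(0.08) = 79.88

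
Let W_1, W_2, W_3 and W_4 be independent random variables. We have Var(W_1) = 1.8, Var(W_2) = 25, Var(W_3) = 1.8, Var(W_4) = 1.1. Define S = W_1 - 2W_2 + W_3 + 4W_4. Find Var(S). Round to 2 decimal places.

121.20

By independence, Var(S) = (1)²Var(W_1) + (-2)²Var(W_2) + (1)²Var(W_3) + (4)²Var(W_4)
= (1)²·1.8 + (-2)²·25 + (1)²·1.8 + (4)²·1.1 = 121.2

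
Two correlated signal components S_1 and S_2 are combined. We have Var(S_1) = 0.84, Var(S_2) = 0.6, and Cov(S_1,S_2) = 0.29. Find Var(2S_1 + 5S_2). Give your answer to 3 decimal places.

24.160

Var(2S_1 + 5S_2) = (2)²·Var(S_1) + (5)²·Var(S_2) + 2·(2)·(5)·Cov(S_1,S_2)
= 4·0.84 + 25·0.6 + 20·0.29 = 24.16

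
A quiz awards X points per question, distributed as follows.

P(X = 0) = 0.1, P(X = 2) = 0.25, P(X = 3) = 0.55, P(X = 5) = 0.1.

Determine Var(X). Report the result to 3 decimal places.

E[X] = (0)(0.1) + (2)(0.25) + (3)(0.55) + (5)(0.1) = 2.65
E[X²] = (0)²(0.1) + (2)²(0.25) + (3)²(0.55) + (5)²(0.1) = 8.45
Var(X) = E[X²] − (E[X])² = 8.45 − (2.65)² = 1.4275

1.428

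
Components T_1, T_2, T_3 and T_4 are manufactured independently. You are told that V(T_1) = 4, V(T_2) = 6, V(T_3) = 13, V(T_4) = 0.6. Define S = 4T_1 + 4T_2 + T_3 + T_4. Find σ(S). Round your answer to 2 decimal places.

13.18

By independence, V(S) = (4)²V(T_1) + (4)²V(T_2) + (1)²V(T_3) + (1)²V(T_4)
= (4)²·4 + (4)²·6 + (1)²·13 + (1)²·0.6 = 173.6
σ(S) = √173.6 ≈ 13.18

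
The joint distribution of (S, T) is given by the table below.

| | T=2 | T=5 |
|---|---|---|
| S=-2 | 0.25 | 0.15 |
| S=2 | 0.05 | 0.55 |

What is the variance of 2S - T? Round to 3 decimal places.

E[S] = 0.4,  E[T] = 4.1,  E[ST] = 3.2
Var(S) = 4 − (0.4)² = 3.84;  Var(T) = 18.7 − (4.1)² = 1.89
cov(S,T) = 3.2 − (0.4)(4.1) = 1.56
Var(2S - T) = (2)²·3.84 + (-1)²·1.89 + 2·(2)·(-1)·1.56 = 11.01

11.010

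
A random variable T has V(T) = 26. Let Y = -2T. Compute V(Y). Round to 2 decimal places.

V(-2T) = (-2)²·V(T) = 4·26 = 104

104.00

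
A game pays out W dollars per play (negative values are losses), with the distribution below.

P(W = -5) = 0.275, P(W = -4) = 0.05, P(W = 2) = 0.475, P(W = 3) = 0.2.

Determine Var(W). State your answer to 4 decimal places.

E[W] = (-5)(0.275) + (-4)(0.05) + (2)(0.475) + (3)(0.2) = -0.025
E[W²] = (-5)²(0.275) + (-4)²(0.05) + (2)²(0.475) + (3)²(0.2) = 11.375
Var(W) = E[W²] − (E[W])² = 11.375 − (-0.025)² = 11.374375

11.3744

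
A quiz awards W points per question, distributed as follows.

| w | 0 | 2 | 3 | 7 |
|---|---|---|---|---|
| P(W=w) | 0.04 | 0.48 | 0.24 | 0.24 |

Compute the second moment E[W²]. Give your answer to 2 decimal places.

15.84

E[W²] = (0)²(0.04) + (2)²(0.48) + (3)²(0.24) + (7)²(0.24) = 15.84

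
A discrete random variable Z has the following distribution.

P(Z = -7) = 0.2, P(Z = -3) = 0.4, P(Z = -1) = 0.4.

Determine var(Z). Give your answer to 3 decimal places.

E[Z] = (-7)(0.2) + (-3)(0.4) + (-1)(0.4) = -3
E[Z²] = (-7)²(0.2) + (-3)²(0.4) + (-1)²(0.4) = 13.8
var(Z) = E[Z²] − (E[Z])² = 13.8 − (-3)² = 4.8

4.800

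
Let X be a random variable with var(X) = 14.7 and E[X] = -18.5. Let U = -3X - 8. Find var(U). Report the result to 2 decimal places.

132.30

var(-3X - 8) = (-3)²·var(X) = 9·14.7 = 132.3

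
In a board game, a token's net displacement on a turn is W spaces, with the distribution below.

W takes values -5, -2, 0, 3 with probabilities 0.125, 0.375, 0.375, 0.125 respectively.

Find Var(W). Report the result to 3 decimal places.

4.750

E[W] = (-5)(0.125) + (-2)(0.375) + (0)(0.375) + (3)(0.125) = -1
E[W²] = (-5)²(0.125) + (-2)²(0.375) + (0)²(0.375) + (3)²(0.125) = 5.75
Var(W) = E[W²] − (E[W])² = 5.75 − (-1)² = 4.75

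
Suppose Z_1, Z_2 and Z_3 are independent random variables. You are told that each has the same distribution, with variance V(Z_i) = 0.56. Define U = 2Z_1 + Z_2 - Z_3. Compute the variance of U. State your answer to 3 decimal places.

3.360

By independence, V(U) = (2)²V(Z_1) + (1)²V(Z_2) + (-1)²V(Z_3)
= (2)²·0.56 + (1)²·0.56 + (-1)²·0.56 = 3.36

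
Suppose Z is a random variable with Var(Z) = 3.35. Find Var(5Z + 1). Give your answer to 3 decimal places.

83.750

Var(5Z + 1) = (5)²·Var(Z) = 25·3.35 = 83.75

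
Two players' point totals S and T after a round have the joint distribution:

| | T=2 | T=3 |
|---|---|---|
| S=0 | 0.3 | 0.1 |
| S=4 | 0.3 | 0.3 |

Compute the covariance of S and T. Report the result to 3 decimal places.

0.240

E[S] = 2.4,  E[T] = 2.4
E[ST] = 6
cov(S,T) = E[ST] − E[S]E[T] = 6 − (2.4)(2.4) = 0.24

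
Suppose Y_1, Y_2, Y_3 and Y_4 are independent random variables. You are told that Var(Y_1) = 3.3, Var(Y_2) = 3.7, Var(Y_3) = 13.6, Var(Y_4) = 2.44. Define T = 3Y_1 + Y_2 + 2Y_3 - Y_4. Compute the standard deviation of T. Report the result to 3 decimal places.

9.499

By independence, Var(T) = (3)²Var(Y_1) + (1)²Var(Y_2) + (2)²Var(Y_3) + (-1)²Var(Y_4)
= (3)²·3.3 + (1)²·3.7 + (2)²·13.6 + (-1)²·2.44 = 90.24
sd(T) = √90.24 ≈ 9.499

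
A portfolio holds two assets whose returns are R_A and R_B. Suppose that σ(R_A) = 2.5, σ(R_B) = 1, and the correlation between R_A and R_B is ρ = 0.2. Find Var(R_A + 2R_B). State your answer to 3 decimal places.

12.250

Var(R_A) = (2.5)² = 6.25;  Var(R_B) = (1)² = 1
Cov(R_A,R_B) = ρ·σ(R_A)·σ(R_B) = 0.2·2.5·1 = 0.5
Var(R_A + 2R_B) = (1)²·Var(R_A) + (2)²·Var(R_B) + 2·(1)·(2)·Cov(R_A,R_B)
= 1·6.25 + 4·1 + 4·0.5 = 12.25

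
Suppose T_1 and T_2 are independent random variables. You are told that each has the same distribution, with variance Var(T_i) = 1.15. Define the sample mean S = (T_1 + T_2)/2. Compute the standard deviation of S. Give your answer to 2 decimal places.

By independence, Var(S) = (0.5)²Var(T_1) + (0.5)²Var(T_2)
= (0.5)²·1.15 + (0.5)²·1.15 = 0.575
SD(S) = √0.575 ≈ 0.76

0.76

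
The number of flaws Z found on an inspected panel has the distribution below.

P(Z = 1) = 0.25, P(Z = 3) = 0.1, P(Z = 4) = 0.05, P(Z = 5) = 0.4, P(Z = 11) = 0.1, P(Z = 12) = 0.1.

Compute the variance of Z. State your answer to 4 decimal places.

E[Z] = (1)(0.25) + (3)(0.1) + (4)(0.05) + (5)(0.4) + (11)(0.1) + (12)(0.1) = 5.05
E[Z²] = (1)²(0.25) + (3)²(0.1) + (4)²(0.05) + (5)²(0.4) + (11)²(0.1) + (12)²(0.1) = 38.45
var(Z) = E[Z²] − (E[Z])² = 38.45 − (5.05)² = 12.9475

12.9475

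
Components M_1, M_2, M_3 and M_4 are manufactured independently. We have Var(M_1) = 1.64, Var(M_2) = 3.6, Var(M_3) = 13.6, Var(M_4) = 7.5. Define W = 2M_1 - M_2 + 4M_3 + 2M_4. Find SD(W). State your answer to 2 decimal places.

16.05

By independence, Var(W) = (2)²Var(M_1) + (-1)²Var(M_2) + (4)²Var(M_3) + (2)²Var(M_4)
= (2)²·1.64 + (-1)²·3.6 + (4)²·13.6 + (2)²·7.5 = 257.76
SD(W) = √257.76 ≈ 16.05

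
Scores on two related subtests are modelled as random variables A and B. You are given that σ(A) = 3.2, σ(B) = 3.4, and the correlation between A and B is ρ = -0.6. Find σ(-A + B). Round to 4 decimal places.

5.9039

var(A) = (3.2)² = 10.24;  var(B) = (3.4)² = 11.56
Cov(A,B) = ρ·σ(A)·σ(B) = -0.6·3.2·3.4 = -6.528
var(-A + B) = (-1)²·var(A) + (1)²·var(B) + 2·(-1)·(1)·Cov(A,B)
= 1·10.24 + 1·11.56 + -2·-6.528 = 34.856
σ(-A + B) = √34.856 ≈ 5.9039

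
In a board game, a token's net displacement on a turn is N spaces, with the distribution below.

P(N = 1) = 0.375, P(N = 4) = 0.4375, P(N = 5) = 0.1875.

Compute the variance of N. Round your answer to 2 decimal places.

2.68

E[N] = (1)(0.375) + (4)(0.4375) + (5)(0.1875) = 3.0625
E[N²] = (1)²(0.375) + (4)²(0.4375) + (5)²(0.1875) = 12.0625
Var(N) = E[N²] − (E[N])² = 12.0625 − (3.0625)² = 2.68359375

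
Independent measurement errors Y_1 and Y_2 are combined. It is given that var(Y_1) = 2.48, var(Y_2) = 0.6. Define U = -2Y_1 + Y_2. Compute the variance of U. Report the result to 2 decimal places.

By independence, var(U) = (-2)²var(Y_1) + (1)²var(Y_2)
= (-2)²·2.48 + (1)²·0.6 = 10.52

10.52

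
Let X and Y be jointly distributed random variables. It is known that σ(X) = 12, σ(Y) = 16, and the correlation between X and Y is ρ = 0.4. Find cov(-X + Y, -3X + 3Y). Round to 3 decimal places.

Var(X) = (12)² = 144;  Var(Y) = (16)² = 256
cov(X,Y) = ρ·σ(X)·σ(Y) = 0.4·12·16 = 76.8
cov(-X + Y, -3X + 3Y) = (-1)(-3)Var(X) + (1)(3)Var(Y) + [(-1)(3) + (1)(-3)]cov(X,Y)
= 3·144 + 3·256 + -6·76.8 = 739.2

739.200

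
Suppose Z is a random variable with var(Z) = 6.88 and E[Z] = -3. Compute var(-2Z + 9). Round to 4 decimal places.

var(-2Z + 9) = (-2)²·var(Z) = 4·6.88 = 27.52

27.5200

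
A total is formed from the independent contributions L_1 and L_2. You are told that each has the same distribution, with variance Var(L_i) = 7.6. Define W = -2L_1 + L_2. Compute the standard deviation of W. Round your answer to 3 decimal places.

By independence, Var(W) = (-2)²Var(L_1) + (1)²Var(L_2)
= (-2)²·7.6 + (1)²·7.6 = 38
σ(W) = √38 ≈ 6.164

6.164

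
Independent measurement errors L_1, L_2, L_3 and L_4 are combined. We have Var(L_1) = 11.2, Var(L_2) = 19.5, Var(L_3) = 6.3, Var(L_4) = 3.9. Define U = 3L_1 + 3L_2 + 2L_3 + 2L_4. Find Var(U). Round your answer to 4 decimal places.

317.1000

By independence, Var(U) = (3)²Var(L_1) + (3)²Var(L_2) + (2)²Var(L_3) + (2)²Var(L_4)
= (3)²·11.2 + (3)²·19.5 + (2)²·6.3 + (2)²·3.9 = 317.1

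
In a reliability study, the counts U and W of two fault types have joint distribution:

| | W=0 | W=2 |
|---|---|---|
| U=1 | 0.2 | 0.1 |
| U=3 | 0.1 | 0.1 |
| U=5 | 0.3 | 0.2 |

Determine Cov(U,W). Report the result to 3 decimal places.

E[U] = 3.4,  E[W] = 0.8
E[UW] = 2.8
Cov(U,W) = E[UW] − E[U]E[W] = 2.8 − (3.4)(0.8) = 0.08

0.080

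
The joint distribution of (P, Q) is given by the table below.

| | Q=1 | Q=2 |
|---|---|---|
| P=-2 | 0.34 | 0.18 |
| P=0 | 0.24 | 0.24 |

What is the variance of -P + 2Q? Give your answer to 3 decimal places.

E[P] = -1.04,  E[Q] = 1.42,  E[PQ] = -1.4
V(P) = 2.08 − (-1.04)² = 0.9984;  V(Q) = 2.26 − (1.42)² = 0.2436
Cov(P,Q) = -1.4 − (-1.04)(1.42) = 0.0768
V(-P + 2Q) = (-1)²·0.9984 + (2)²·0.2436 + 2·(-1)·(2)·0.0768 = 1.6656

1.666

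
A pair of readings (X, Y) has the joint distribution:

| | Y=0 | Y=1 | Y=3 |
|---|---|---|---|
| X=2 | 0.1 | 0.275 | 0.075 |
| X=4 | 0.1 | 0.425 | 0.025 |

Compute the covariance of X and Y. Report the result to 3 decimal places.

E[X] = 3.1,  E[Y] = 1
E[XY] = 3
cov(X,Y) = E[XY] − E[X]E[Y] = 3 − (3.1)(1) = -0.1

-0.100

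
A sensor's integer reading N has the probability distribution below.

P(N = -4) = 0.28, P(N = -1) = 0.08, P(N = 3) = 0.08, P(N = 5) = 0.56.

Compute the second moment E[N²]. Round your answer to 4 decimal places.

E[N²] = (-4)²(0.28) + (-1)²(0.08) + (3)²(0.08) + (5)²(0.56) = 19.28

19.2800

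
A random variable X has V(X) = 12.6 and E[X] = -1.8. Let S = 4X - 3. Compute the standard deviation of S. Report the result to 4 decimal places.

14.1986

V(4X - 3) = (4)²·12.6 = 201.6
SD(S) = √201.6 ≈ 14.1986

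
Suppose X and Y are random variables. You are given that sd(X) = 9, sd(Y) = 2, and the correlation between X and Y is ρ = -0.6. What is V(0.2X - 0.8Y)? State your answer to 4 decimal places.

V(X) = (9)² = 81;  V(Y) = (2)² = 4
Cov(X,Y) = ρ·sd(X)·sd(Y) = -0.6·9·2 = -10.8
V(0.2X - 0.8Y) = (0.2)²·V(X) + (-0.8)²·V(Y) + 2·(0.2)·(-0.8)·Cov(X,Y)
= 0.04·81 + 0.64·4 + -0.32·-10.8 = 9.256

9.2560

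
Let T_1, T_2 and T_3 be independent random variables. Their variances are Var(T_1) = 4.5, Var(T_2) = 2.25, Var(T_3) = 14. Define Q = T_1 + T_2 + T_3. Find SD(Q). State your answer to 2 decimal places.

4.56

By independence, Var(Q) = (1)²Var(T_1) + (1)²Var(T_2) + (1)²Var(T_3)
= (1)²·4.5 + (1)²·2.25 + (1)²·14 = 20.75
SD(Q) = √20.75 ≈ 4.56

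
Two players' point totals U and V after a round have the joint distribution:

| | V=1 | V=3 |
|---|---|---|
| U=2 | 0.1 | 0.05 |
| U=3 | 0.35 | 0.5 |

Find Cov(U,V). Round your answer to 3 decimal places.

E[U] = 2.85,  E[V] = 2.1
E[UV] = 6.05
Cov(U,V) = E[UV] − E[U]E[V] = 6.05 − (2.85)(2.1) = 0.065

0.065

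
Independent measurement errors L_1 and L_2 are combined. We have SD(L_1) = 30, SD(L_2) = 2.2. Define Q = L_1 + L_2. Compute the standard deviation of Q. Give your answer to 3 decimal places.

30.081

V(L_1) = 900, V(L_2) = 4.84
By independence, V(Q) = (1)²V(L_1) + (1)²V(L_2)
= (1)²·900 + (1)²·4.84 = 904.84
SD(Q) = √904.84 ≈ 30.081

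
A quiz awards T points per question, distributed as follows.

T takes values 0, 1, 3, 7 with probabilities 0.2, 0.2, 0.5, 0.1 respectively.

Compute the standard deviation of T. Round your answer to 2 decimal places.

E[T] = (0)(0.2) + (1)(0.2) + (3)(0.5) + (7)(0.1) = 2.4
E[T²] = (0)²(0.2) + (1)²(0.2) + (3)²(0.5) + (7)²(0.1) = 9.6
V(T) = E[T²] − (E[T])² = 9.6 − (2.4)² = 3.84
sd(T) = √3.84 ≈ 1.96

1.96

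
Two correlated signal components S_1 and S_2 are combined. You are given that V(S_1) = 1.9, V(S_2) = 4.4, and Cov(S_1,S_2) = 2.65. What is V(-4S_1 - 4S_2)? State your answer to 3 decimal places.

185.600

V(-4S_1 - 4S_2) = (-4)²·V(S_1) + (-4)²·V(S_2) + 2·(-4)·(-4)·Cov(S_1,S_2)
= 16·1.9 + 16·4.4 + 32·2.65 = 185.6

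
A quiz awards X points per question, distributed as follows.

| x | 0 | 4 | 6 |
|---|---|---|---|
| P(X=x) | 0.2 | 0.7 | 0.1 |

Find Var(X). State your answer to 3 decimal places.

E[X] = (0)(0.2) + (4)(0.7) + (6)(0.1) = 3.4
E[X²] = (0)²(0.2) + (4)²(0.7) + (6)²(0.1) = 14.8
Var(X) = E[X²] − (E[X])² = 14.8 − (3.4)² = 3.24

3.240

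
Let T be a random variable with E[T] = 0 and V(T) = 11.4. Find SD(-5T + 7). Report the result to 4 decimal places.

V(-5T + 7) = (-5)²·11.4 = 285
SD(-5T + 7) = √285 ≈ 16.8819

16.8819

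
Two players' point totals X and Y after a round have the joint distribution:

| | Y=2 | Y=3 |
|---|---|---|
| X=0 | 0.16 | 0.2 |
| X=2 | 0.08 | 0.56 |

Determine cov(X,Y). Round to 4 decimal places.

E[X] = 1.28,  E[Y] = 2.76
E[XY] = 3.68
cov(X,Y) = E[XY] − E[X]E[Y] = 3.68 − (1.28)(2.76) = 0.1472

0.1472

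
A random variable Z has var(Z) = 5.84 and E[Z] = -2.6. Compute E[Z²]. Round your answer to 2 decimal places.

E[Z²] = var(Z) + (E[Z])² = 5.84 + (-2.6)² = 12.6

12.60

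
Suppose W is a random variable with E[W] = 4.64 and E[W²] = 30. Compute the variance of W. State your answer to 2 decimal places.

var(W) = 30 − (4.64)² = 8.4704

8.47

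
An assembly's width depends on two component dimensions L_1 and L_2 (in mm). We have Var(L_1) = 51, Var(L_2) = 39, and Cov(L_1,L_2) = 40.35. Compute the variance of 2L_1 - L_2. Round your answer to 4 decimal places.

Var(2L_1 - L_2) = (2)²·Var(L_1) + (-1)²·Var(L_2) + 2·(2)·(-1)·Cov(L_1,L_2)
= 4·51 + 1·39 + -4·40.35 = 81.6

81.6000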